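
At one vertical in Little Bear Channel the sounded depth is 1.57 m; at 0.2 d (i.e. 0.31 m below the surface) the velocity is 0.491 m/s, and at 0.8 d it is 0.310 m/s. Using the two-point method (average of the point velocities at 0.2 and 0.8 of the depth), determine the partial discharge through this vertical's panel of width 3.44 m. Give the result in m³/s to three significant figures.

v̄ = (0.491 + 0.310) / 2 = 0.4005 m/s
q = v̄ × d × w = 0.4005 × 1.57 × 3.44 = 2.163 m³/s

2.16 m³/s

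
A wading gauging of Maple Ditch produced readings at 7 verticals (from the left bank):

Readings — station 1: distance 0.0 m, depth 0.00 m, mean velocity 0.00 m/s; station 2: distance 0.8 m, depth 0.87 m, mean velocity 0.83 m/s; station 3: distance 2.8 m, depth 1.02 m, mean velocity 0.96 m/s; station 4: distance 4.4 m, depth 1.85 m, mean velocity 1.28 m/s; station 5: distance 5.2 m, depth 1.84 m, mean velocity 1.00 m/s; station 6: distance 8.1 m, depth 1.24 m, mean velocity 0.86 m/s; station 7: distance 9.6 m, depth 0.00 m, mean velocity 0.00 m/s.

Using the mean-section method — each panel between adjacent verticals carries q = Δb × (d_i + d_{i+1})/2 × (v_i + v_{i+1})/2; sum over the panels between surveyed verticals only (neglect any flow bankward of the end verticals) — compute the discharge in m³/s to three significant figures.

Panel 1-2: Δb = 0.8 m, d̄ = (0.00+0.87)/2 = 0.435, v̄ = (0.00+0.83)/2 = 0.415 → q = 0.8×0.435×0.415 = 0.1444 m³/s
Panel 2-3: Δb = 2 m, d̄ = (0.87+1.02)/2 = 0.945, v̄ = (0.83+0.96)/2 = 0.895 → q = 2×0.945×0.895 = 1.692 m³/s
Panel 3-4: Δb = 1.6 m, d̄ = (1.02+1.85)/2 = 1.435, v̄ = (0.96+1.28)/2 = 1.12 → q = 1.6×1.435×1.12 = 2.572 m³/s
Panel 4-5: Δb = 0.8 m, d̄ = (1.85+1.84)/2 = 1.845, v̄ = (1.28+1.00)/2 = 1.14 → q = 0.8×1.845×1.14 = 1.683 m³/s
Panel 5-6: Δb = 2.9 m, d̄ = (1.84+1.24)/2 = 1.54, v̄ = (1.00+0.86)/2 = 0.93 → q = 2.9×1.54×0.93 = 4.153 m³/s
Panel 6-7: Δb = 1.5 m, d̄ = (1.24+0.00)/2 = 0.62, v̄ = (0.86+0.00)/2 = 0.43 → q = 1.5×0.62×0.43 = 0.3999 m³/s
Q = Σ q = 10.64 m³/s

10.6 m³/s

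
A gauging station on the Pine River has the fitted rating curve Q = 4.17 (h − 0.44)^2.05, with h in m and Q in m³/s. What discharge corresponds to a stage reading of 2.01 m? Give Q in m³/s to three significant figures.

10.5 m³/s

Q = 4.17 × (2.01 − 0.44)^2.05 = 4.17 × 1.57^2.05 = 10.51 m³/s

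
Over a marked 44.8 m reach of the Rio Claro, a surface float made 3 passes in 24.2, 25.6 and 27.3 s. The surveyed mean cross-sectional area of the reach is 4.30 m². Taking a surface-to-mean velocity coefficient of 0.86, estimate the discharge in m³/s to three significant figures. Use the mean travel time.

6.45 m³/s

t̄ = (24.2 + 25.6 + 27.3) / 3 = 25.7 s
v_surface = L / t̄ = 44.8 / 25.7 = 1.743 m/s
v_mean = 0.86 × 1.743 = 1.499 m/s
Q = A × v_mean = 4.30 × 1.499 = 6.446 m³/s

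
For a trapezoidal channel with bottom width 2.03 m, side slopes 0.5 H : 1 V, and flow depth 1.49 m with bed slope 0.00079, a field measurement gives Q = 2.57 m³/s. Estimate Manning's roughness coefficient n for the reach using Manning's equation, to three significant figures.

0.0380

A = (b + z·y)·y = (2.03 + 0.5×1.49)×1.49 = 4.135 m²
P = b + 2y√(1+z²) = 2.03 + 2×1.49×√(1+0.5²) = 5.362 m
R = A/P = 4.135/5.362 = 0.7712 m
n = (1/Q)·A·R^(2/3)·S^(1/2) = (1/2.57) × 4.135 × 0.8409 × 0.02811 = 0.03803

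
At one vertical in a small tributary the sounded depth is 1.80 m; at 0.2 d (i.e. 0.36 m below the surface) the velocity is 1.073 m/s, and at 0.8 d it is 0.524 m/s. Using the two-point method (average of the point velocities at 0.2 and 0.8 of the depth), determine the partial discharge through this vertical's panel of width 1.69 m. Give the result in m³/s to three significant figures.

2.43 m³/s

v̄ = (1.073 + 0.524) / 2 = 0.7985 m/s
q = v̄ × d × w = 0.7985 × 1.80 × 1.69 = 2.429 m³/s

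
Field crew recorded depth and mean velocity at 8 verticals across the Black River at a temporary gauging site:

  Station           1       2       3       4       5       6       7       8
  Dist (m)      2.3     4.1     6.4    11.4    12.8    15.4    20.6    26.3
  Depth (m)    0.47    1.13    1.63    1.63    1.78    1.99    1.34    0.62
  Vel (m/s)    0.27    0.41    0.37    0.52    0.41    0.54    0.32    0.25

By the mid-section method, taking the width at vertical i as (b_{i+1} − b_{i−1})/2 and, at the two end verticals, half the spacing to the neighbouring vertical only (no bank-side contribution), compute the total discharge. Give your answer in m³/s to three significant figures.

14.4 m³/s

w_1 = (4.1 − 2.3)/2 = 0.9 m; q_1 = 0.27 × 0.47 × 0.9 = 0.1142 m³/s
w_2 = (6.4 − 2.3)/2 = 2.05 m; q_2 = 0.41 × 1.13 × 2.05 = 0.9498 m³/s
w_3 = (11.4 − 4.1)/2 = 3.65 m; q_3 = 0.37 × 1.63 × 3.65 = 2.201 m³/s
w_4 = (12.8 − 6.4)/2 = 3.2 m; q_4 = 0.52 × 1.63 × 3.2 = 2.712 m³/s
w_5 = (15.4 − 11.4)/2 = 2 m; q_5 = 0.41 × 1.78 × 2 = 1.460 m³/s
w_6 = (20.6 − 12.8)/2 = 3.9 m; q_6 = 0.54 × 1.99 × 3.9 = 4.191 m³/s
w_7 = (26.3 − 15.4)/2 = 5.45 m; q_7 = 0.32 × 1.34 × 5.45 = 2.337 m³/s
w_8 = (26.3 − 20.6)/2 = 2.85 m; q_8 = 0.25 × 0.62 × 2.85 = 0.4418 m³/s
Q = Σ qᵢ = 14.41 m³/s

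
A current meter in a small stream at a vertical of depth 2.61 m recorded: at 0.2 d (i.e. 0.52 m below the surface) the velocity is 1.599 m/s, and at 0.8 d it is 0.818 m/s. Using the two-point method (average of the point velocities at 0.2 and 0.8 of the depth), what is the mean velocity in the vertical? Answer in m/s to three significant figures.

1.21 m/s

v̄ = (1.599 + 0.818) / 2 = 1.209 m/s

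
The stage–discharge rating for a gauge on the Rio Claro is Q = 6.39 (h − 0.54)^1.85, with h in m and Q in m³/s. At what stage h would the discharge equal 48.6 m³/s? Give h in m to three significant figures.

3.53 m

h − h₀ = (Q/C)^(1/b) = (48.6/6.39)^(1/1.85) = 2.994 m
h = 0.54 + 2.994 = 3.534 m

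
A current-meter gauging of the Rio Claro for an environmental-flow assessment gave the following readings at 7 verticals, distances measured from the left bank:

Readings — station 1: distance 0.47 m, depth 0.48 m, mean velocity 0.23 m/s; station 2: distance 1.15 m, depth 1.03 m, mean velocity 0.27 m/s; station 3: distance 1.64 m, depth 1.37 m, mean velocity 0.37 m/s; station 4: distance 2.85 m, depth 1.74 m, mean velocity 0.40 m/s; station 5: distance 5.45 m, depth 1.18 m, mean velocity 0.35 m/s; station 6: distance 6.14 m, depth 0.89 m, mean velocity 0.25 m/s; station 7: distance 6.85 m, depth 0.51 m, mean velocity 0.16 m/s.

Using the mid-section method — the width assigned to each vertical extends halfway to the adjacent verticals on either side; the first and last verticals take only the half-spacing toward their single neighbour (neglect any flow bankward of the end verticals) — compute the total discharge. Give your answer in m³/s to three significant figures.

2.82 m³/s

w_1 = (1.15 − 0.47)/2 = 0.34 m; q_1 = 0.23 × 0.48 × 0.34 = 0.03754 m³/s
w_2 = (1.64 − 0.47)/2 = 0.585 m; q_2 = 0.27 × 1.03 × 0.585 = 0.1627 m³/s
w_3 = (2.85 − 1.15)/2 = 0.85 m; q_3 = 0.37 × 1.37 × 0.85 = 0.4309 m³/s
w_4 = (5.45 − 1.64)/2 = 1.905 m; q_4 = 0.40 × 1.74 × 1.905 = 1.326 m³/s
w_5 = (6.14 − 2.85)/2 = 1.645 m; q_5 = 0.35 × 1.18 × 1.645 = 0.6794 m³/s
w_6 = (6.85 − 5.45)/2 = 0.7 m; q_6 = 0.25 × 0.89 × 0.7 = 0.1558 m³/s
w_7 = (6.85 − 6.14)/2 = 0.355 m; q_7 = 0.16 × 0.51 × 0.355 = 0.02897 m³/s
Q = Σ qᵢ = 2.821 m³/s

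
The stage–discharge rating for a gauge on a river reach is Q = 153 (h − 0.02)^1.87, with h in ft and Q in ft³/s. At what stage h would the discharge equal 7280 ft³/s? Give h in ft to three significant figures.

7.91 ft

h − h₀ = (Q/C)^(1/b) = (7280/153)^(1/1.87) = 7.889 ft
h = 0.02 + 7.889 = 7.909 ft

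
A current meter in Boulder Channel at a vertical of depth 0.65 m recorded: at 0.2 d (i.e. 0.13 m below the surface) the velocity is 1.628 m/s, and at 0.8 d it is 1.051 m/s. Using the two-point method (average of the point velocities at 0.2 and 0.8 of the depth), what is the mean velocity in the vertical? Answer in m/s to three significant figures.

v̄ = (1.628 + 1.051) / 2 = 1.340 m/s

1.34 m/s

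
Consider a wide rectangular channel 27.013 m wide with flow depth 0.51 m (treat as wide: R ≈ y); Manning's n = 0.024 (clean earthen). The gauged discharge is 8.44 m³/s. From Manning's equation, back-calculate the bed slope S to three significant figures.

A = b·y = 27.013 × 0.51 = 13.78 m²
Wide channel: R ≈ y = 0.51 m
S = (Q·n / (1·A·R^(2/3)))² = (8.44×0.024 / (1×13.78×0.6383))² = 0.0005306

0.000531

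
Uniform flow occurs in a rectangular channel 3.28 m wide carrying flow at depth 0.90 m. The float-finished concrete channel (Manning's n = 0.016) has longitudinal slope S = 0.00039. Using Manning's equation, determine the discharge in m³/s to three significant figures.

A = b·y = 3.28 × 0.90 = 2.952 m²
P = b + 2y = 3.28 + 2×0.90 = 5.080 m
R = A/P = 2.952/5.080 = 0.5811 m
Q = (1/n)·A·R^(2/3)·S^(1/2) = (1/0.016) × 2.952 × 0.5811^(2/3) × 0.00039^(1/2) = 2.537 m³/s

2.54 m³/s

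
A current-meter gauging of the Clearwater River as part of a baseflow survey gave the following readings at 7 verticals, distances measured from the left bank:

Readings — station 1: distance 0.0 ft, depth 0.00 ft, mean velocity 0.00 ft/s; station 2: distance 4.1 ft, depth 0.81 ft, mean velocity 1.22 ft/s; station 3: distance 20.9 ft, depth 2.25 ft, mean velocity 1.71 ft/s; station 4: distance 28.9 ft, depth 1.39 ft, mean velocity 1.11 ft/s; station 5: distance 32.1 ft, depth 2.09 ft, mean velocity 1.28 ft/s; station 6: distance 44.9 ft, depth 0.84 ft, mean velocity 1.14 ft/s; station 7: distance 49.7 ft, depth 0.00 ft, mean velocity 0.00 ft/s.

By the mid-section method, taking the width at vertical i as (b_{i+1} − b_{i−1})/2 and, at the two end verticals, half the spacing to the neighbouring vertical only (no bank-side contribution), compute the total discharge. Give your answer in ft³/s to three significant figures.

w_2 = (20.9 − 0.0)/2 = 10.45 ft; q_2 = 1.22 × 0.81 × 10.45 = 10.33 ft³/s
w_3 = (28.9 − 4.1)/2 = 12.4 ft; q_3 = 1.71 × 2.25 × 12.4 = 47.71 ft³/s
w_4 = (32.1 − 20.9)/2 = 5.6 ft; q_4 = 1.11 × 1.39 × 5.6 = 8.640 ft³/s
w_5 = (44.9 − 28.9)/2 = 8 ft; q_5 = 1.28 × 2.09 × 8 = 21.40 ft³/s
w_6 = (49.7 − 32.1)/2 = 8.8 ft; q_6 = 1.14 × 0.84 × 8.8 = 8.427 ft³/s
Stations 1, 7 contribute zero (depth or velocity is 0).
Q = Σ qᵢ = 96.50 ft³/s

96.5 ft³/s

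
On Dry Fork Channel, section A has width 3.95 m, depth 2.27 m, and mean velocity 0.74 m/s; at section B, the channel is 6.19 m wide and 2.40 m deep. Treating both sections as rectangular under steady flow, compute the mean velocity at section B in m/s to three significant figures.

0.447 m/s

Q = A₁V₁ = (3.95×2.27) × 0.74 = 6.635 m³/s
A₂ = 6.19 × 2.40 = 14.86 m²
V₂ = Q/A₂ = 6.635/14.86 = 0.4466 m/s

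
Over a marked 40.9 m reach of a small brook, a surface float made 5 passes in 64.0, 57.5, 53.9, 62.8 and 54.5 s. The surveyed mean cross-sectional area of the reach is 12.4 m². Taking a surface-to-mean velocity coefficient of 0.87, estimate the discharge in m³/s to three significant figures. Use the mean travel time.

t̄ = (64.0 + 57.5 + 53.9 + 62.8 + 54.5) / 5 = 58.54 s
v_surface = L / t̄ = 40.9 / 58.54 = 0.6987 m/s
v_mean = 0.87 × 0.6987 = 0.6078 m/s
Q = A × v_mean = 12.4 × 0.6078 = 7.537 m³/s

7.54 m³/s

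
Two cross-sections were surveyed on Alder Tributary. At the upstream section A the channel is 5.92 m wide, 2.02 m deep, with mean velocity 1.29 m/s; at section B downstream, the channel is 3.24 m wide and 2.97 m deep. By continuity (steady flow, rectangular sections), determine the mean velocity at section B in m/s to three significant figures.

Q = A₁V₁ = (5.92×2.02) × 1.29 = 15.43 m³/s
A₂ = 3.24 × 2.97 = 9.623 m²
V₂ = Q/A₂ = 15.43/9.623 = 1.603 m/s

1.60 m/s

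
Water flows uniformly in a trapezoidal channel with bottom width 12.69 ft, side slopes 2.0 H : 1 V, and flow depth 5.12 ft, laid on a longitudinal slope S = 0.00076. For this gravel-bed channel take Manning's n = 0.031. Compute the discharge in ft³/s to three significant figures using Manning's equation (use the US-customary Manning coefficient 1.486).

344 ft³/s

A = (b + z·y)·y = (12.69 + 2.0×5.12)×5.12 = 117.4 ft²
P = b + 2y√(1+z²) = 12.69 + 2×5.12×√(1+2.0²) = 35.59 ft
R = A/P = 117.4/35.59 = 3.299 ft
Q = (1.486/n)·A·R^(2/3)·S^(1/2) = (1.486/0.031) × 117.4 × 3.299^(2/3) × 0.00076^(1/2) = 343.8 ft³/s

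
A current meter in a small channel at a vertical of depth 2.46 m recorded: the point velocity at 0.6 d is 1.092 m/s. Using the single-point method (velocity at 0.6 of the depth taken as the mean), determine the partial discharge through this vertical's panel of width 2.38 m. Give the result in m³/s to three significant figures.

v̄ = v₀.₆ = 1.092 m/s
q = v̄ × d × w = 1.092 × 2.46 × 2.38 = 6.393 m³/s

6.39 m³/s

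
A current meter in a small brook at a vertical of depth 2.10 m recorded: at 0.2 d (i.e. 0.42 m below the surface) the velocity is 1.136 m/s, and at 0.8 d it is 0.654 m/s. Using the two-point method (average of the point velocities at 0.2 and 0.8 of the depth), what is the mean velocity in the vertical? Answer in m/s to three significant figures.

v̄ = (1.136 + 0.654) / 2 = 0.8950 m/s

0.895 m/s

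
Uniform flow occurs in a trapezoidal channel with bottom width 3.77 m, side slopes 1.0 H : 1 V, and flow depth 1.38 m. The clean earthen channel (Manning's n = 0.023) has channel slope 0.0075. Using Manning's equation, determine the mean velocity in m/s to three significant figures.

3.58 m/s

A = (b + z·y)·y = (3.77 + 1.0×1.38)×1.38 = 7.107 m²
P = b + 2y√(1+z²) = 3.77 + 2×1.38×√(1+1.0²) = 7.673 m
R = A/P = 7.107/7.673 = 0.9262 m
Q = (1/n)·A·R^(2/3)·S^(1/2) = (1/0.023) × 7.107 × 0.9262^(2/3) × 0.0075^(1/2) = 25.43 m³/s
V = Q/A = 25.43/7.107 = 3.578 m/s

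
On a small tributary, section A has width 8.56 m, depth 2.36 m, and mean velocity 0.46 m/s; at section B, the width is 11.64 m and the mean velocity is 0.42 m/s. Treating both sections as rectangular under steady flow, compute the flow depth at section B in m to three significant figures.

Q = A₁V₁ = (8.56×2.36) × 0.46 = 9.293 m³/s
d₂ = Q/(b₂ V₂) = 9.293/(11.64×0.42) = 1.901 m

1.90 m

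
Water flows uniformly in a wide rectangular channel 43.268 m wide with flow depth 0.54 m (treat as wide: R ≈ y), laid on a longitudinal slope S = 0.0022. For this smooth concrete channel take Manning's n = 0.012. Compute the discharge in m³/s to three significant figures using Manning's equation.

60.6 m³/s

A = b·y = 43.268 × 0.54 = 23.36 m²
Wide channel: R ≈ y = 0.54 m
Q = (1/n)·A·R^(2/3)·S^(1/2) = (1/0.012) × 23.36 × 0.5400^(2/3) × 0.0022^(1/2) = 60.56 m³/s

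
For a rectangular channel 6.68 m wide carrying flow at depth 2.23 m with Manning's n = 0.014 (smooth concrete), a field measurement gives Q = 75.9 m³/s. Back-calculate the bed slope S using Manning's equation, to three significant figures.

A = b·y = 6.68 × 2.23 = 14.90 m²
P = b + 2y = 6.68 + 2×2.23 = 11.14 m
R = A/P = 14.90/11.14 = 1.337 m
S = (Q·n / (1·A·R^(2/3)))² = (75.9×0.014 / (1×14.90×1.214))² = 0.003454

0.00345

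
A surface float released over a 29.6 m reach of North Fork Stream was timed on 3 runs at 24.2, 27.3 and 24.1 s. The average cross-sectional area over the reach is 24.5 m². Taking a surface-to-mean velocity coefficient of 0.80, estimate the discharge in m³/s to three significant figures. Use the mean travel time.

t̄ = (24.2 + 27.3 + 24.1) / 3 = 25.2 s
v_surface = L / t̄ = 29.6 / 25.2 = 1.175 m/s
v_mean = 0.80 × 1.175 = 0.9397 m/s
Q = A × v_mean = 24.5 × 0.9397 = 23.02 m³/s

23.0 m³/s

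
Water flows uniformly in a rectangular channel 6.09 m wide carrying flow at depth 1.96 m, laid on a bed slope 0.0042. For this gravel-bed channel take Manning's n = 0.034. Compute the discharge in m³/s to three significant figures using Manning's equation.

A = b·y = 6.09 × 1.96 = 11.94 m²
P = b + 2y = 6.09 + 2×1.96 = 10.01 m
R = A/P = 11.94/10.01 = 1.192 m
Q = (1/n)·A·R^(2/3)·S^(1/2) = (1/0.034) × 11.94 × 1.192^(2/3) × 0.0042^(1/2) = 25.58 m³/s

25.6 m³/s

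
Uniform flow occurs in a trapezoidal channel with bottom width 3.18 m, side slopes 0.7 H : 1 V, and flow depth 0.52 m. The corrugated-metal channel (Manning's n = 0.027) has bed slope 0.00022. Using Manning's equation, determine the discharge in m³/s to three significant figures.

A = (b + z·y)·y = (3.18 + 0.7×0.52)×0.52 = 1.843 m²
P = b + 2y√(1+z²) = 3.18 + 2×0.52×√(1+0.7²) = 4.449 m
R = A/P = 1.843/4.449 = 0.4142 m
Q = (1/n)·A·R^(2/3)·S^(1/2) = (1/0.027) × 1.843 × 0.4142^(2/3) × 0.00022^(1/2) = 0.5625 m³/s

0.563 m³/s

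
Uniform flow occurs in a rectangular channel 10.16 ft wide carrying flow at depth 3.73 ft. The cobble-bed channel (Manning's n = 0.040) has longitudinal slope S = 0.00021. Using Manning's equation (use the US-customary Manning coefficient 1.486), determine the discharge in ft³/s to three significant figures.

A = b·y = 10.16 × 3.73 = 37.90 ft²
P = b + 2y = 10.16 + 2×3.73 = 17.62 ft
R = A/P = 37.90/17.62 = 2.151 ft
Q = (1.486/n)·A·R^(2/3)·S^(1/2) = (1.486/0.040) × 37.90 × 2.151^(2/3) × 0.00021^(1/2) = 33.99 ft³/s

34.0 ft³/s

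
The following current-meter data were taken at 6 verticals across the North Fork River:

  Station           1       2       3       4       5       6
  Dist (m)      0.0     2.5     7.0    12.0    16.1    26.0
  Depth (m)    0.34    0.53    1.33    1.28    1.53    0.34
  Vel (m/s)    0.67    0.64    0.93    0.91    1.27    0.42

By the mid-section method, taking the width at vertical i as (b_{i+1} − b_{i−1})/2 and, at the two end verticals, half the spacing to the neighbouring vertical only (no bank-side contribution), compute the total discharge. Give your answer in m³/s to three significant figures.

w_1 = (2.5 − 0.0)/2 = 1.25 m; q_1 = 0.67 × 0.34 × 1.25 = 0.2848 m³/s
w_2 = (7.0 − 0.0)/2 = 3.5 m; q_2 = 0.64 × 0.53 × 3.5 = 1.187 m³/s
w_3 = (12.0 − 2.5)/2 = 4.75 m; q_3 = 0.93 × 1.33 × 4.75 = 5.875 m³/s
w_4 = (16.1 − 7.0)/2 = 4.55 m; q_4 = 0.91 × 1.28 × 4.55 = 5.300 m³/s
w_5 = (26.0 − 12.0)/2 = 7 m; q_5 = 1.27 × 1.53 × 7 = 13.60 m³/s
w_6 = (26.0 − 16.1)/2 = 4.95 m; q_6 = 0.42 × 0.34 × 4.95 = 0.7069 m³/s
Q = Σ qᵢ = 26.96 m³/s

27.0 m³/s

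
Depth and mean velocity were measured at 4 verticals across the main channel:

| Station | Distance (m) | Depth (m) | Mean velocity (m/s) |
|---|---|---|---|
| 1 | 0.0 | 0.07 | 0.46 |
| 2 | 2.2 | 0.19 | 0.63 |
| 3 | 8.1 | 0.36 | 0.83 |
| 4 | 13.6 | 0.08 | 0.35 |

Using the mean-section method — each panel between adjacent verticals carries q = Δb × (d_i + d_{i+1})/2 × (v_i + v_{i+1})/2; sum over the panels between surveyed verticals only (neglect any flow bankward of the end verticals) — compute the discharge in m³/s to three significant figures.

2.05 m³/s

Panel 1-2: Δb = 2.2 m, d̄ = (0.07+0.19)/2 = 0.13, v̄ = (0.46+0.63)/2 = 0.545 → q = 2.2×0.13×0.545 = 0.1559 m³/s
Panel 2-3: Δb = 5.9 m, d̄ = (0.19+0.36)/2 = 0.275, v̄ = (0.63+0.83)/2 = 0.73 → q = 5.9×0.275×0.73 = 1.184 m³/s
Panel 3-4: Δb = 5.5 m, d̄ = (0.36+0.08)/2 = 0.22, v̄ = (0.83+0.35)/2 = 0.59 → q = 5.5×0.22×0.59 = 0.7139 m³/s
Q = Σ q = 2.054 m³/s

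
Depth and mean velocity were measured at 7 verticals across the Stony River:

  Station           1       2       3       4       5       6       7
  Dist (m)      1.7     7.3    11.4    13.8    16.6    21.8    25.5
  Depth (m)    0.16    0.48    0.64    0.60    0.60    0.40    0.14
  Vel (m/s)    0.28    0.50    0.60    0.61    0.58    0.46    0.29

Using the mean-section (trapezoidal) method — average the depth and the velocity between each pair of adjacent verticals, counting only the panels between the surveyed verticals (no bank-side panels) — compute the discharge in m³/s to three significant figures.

Panel 1-2: Δb = 5.6 m, d̄ = (0.16+0.48)/2 = 0.32, v̄ = (0.28+0.50)/2 = 0.39 → q = 5.6×0.32×0.39 = 0.6989 m³/s
Panel 2-3: Δb = 4.1 m, d̄ = (0.48+0.64)/2 = 0.56, v̄ = (0.50+0.60)/2 = 0.55 → q = 4.1×0.56×0.55 = 1.263 m³/s
Panel 3-4: Δb = 2.4 m, d̄ = (0.64+0.60)/2 = 0.62, v̄ = (0.60+0.61)/2 = 0.605 → q = 2.4×0.62×0.605 = 0.9002 m³/s
Panel 4-5: Δb = 2.8 m, d̄ = (0.60+0.60)/2 = 0.6, v̄ = (0.61+0.58)/2 = 0.595 → q = 2.8×0.6×0.595 = 0.9996 m³/s
Panel 5-6: Δb = 5.2 m, d̄ = (0.60+0.40)/2 = 0.5, v̄ = (0.58+0.46)/2 = 0.52 → q = 5.2×0.5×0.52 = 1.352 m³/s
Panel 6-7: Δb = 3.7 m, d̄ = (0.40+0.14)/2 = 0.27, v̄ = (0.46+0.29)/2 = 0.375 → q = 3.7×0.27×0.375 = 0.3746 m³/s
Q = Σ q = 5.588 m³/s

5.59 m³/s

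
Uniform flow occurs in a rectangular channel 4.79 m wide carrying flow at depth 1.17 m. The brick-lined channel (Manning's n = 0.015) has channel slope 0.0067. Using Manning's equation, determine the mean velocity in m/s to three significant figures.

4.65 m/s

A = b·y = 4.79 × 1.17 = 5.604 m²
P = b + 2y = 4.79 + 2×1.17 = 7.130 m
R = A/P = 5.604/7.130 = 0.7860 m
Q = (1/n)·A·R^(2/3)·S^(1/2) = (1/0.015) × 5.604 × 0.7860^(2/3) × 0.0067^(1/2) = 26.05 m³/s
V = Q/A = 26.05/5.604 = 4.648 m/s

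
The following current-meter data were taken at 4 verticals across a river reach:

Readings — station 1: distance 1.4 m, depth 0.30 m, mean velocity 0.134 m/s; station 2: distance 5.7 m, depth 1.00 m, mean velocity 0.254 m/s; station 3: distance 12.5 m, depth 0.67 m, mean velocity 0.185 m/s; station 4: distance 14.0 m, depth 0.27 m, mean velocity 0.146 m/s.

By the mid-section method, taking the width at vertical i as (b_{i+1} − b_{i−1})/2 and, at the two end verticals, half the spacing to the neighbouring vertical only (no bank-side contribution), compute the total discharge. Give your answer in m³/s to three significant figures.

2.04 m³/s

w_1 = (5.7 − 1.4)/2 = 2.15 m; q_1 = 0.134 × 0.30 × 2.15 = 0.08643 m³/s
w_2 = (12.5 − 1.4)/2 = 5.55 m; q_2 = 0.254 × 1.00 × 5.55 = 1.410 m³/s
w_3 = (14.0 − 5.7)/2 = 4.15 m; q_3 = 0.185 × 0.67 × 4.15 = 0.5144 m³/s
w_4 = (14.0 − 12.5)/2 = 0.75 m; q_4 = 0.146 × 0.27 × 0.75 = 0.02957 m³/s
Q = Σ qᵢ = 2.040 m³/s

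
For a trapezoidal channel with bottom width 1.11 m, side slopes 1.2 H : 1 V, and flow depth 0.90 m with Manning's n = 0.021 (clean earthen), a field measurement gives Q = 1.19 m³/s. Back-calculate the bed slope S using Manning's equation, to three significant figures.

0.000402

A = (b + z·y)·y = (1.11 + 1.2×0.90)×0.90 = 1.971 m²
P = b + 2y√(1+z²) = 1.11 + 2×0.90×√(1+1.2²) = 3.922 m
R = A/P = 1.971/3.922 = 0.5026 m
S = (Q·n / (1·A·R^(2/3)))² = (1.19×0.021 / (1×1.971×0.6321))² = 0.0004023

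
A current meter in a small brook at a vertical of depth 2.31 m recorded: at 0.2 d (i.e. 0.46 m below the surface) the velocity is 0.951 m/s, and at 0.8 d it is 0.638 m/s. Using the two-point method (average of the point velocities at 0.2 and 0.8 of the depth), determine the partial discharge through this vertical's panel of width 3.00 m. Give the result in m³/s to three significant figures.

v̄ = (0.951 + 0.638) / 2 = 0.7945 m/s
q = v̄ × d × w = 0.7945 × 2.31 × 3.00 = 5.506 m³/s

5.51 m³/s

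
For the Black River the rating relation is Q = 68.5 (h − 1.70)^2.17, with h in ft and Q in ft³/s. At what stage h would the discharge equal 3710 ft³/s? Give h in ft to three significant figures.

h − h₀ = (Q/C)^(1/b) = (3710/68.5)^(1/2.17) = 6.294 ft
h = 1.70 + 6.294 = 7.994 ft

7.99 ft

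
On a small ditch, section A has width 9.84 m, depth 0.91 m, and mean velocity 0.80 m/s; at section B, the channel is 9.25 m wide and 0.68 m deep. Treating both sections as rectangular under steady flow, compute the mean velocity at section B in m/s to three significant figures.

Q = A₁V₁ = (9.84×0.91) × 0.80 = 7.164 m³/s
A₂ = 9.25 × 0.68 = 6.290 m²
V₂ = Q/A₂ = 7.164/6.290 = 1.139 m/s

1.14 m/s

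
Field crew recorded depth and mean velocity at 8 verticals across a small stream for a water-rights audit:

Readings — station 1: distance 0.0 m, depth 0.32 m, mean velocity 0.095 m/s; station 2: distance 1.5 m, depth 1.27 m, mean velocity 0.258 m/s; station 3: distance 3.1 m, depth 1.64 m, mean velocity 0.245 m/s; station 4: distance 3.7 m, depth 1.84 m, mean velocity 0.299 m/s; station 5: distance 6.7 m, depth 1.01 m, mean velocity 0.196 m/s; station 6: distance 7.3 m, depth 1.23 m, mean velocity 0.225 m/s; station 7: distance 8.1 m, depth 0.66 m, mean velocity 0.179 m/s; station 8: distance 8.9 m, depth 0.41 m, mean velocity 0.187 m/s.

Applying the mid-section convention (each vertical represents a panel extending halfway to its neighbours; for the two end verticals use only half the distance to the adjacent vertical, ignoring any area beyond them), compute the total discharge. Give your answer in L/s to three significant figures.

w_1 = (1.5 − 0.0)/2 = 0.75 m; q_1 = 0.095 × 0.32 × 0.75 = 0.02280 m³/s
w_2 = (3.1 − 0.0)/2 = 1.55 m; q_2 = 0.258 × 1.27 × 1.55 = 0.5079 m³/s
w_3 = (3.7 − 1.5)/2 = 1.1 m; q_3 = 0.245 × 1.64 × 1.1 = 0.4420 m³/s
w_4 = (6.7 − 3.1)/2 = 1.8 m; q_4 = 0.299 × 1.84 × 1.8 = 0.9903 m³/s
w_5 = (7.3 − 3.7)/2 = 1.8 m; q_5 = 0.196 × 1.01 × 1.8 = 0.3563 m³/s
w_6 = (8.1 − 6.7)/2 = 0.7 m; q_6 = 0.225 × 1.23 × 0.7 = 0.1937 m³/s
w_7 = (8.9 − 7.3)/2 = 0.8 m; q_7 = 0.179 × 0.66 × 0.8 = 0.09451 m³/s
w_8 = (8.9 − 8.1)/2 = 0.4 m; q_8 = 0.187 × 0.41 × 0.4 = 0.03067 m³/s
Q = Σ qᵢ = 2.638 m³/s
= 2.638 × 1000 = 2638 L/s

2640 L/s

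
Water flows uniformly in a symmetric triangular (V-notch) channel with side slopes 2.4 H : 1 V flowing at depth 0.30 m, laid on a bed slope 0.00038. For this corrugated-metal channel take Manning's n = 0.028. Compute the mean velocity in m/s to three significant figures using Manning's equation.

A = z·y² = 2.4×0.30² = 0.2160 m²
P = 2y√(1+z²) = 2×0.30×√(1+2.4²) = 1.560 m
R = A/P = 0.2160/1.560 = 0.1385 m
Q = (1/n)·A·R^(2/3)·S^(1/2) = (1/0.028) × 0.2160 × 0.1385^(2/3) × 0.00038^(1/2) = 0.04025 m³/s
V = Q/A = 0.04025/0.2160 = 0.1863 m/s

0.186 m/s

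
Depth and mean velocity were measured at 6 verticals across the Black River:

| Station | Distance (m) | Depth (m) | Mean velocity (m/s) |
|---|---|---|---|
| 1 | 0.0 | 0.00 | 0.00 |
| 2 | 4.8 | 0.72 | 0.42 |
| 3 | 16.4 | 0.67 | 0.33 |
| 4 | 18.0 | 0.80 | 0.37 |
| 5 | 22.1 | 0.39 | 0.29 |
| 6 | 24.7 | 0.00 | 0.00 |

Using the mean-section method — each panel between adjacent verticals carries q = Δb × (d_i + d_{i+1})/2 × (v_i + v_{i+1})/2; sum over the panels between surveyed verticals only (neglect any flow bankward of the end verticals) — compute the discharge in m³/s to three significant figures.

Panel 1-2: Δb = 4.8 m, d̄ = (0.00+0.72)/2 = 0.36, v̄ = (0.00+0.42)/2 = 0.21 → q = 4.8×0.36×0.21 = 0.3629 m³/s
Panel 2-3: Δb = 11.6 m, d̄ = (0.72+0.67)/2 = 0.695, v̄ = (0.42+0.33)/2 = 0.375 → q = 11.6×0.695×0.375 = 3.023 m³/s
Panel 3-4: Δb = 1.6 m, d̄ = (0.67+0.80)/2 = 0.735, v̄ = (0.33+0.37)/2 = 0.35 → q = 1.6×0.735×0.35 = 0.4116 m³/s
Panel 4-5: Δb = 4.1 m, d̄ = (0.80+0.39)/2 = 0.595, v̄ = (0.37+0.29)/2 = 0.33 → q = 4.1×0.595×0.33 = 0.8050 m³/s
Panel 5-6: Δb = 2.6 m, d̄ = (0.39+0.00)/2 = 0.195, v̄ = (0.29+0.00)/2 = 0.145 → q = 2.6×0.195×0.145 = 0.07352 m³/s
Q = Σ q = 4.676 m³/s

4.68 m³/s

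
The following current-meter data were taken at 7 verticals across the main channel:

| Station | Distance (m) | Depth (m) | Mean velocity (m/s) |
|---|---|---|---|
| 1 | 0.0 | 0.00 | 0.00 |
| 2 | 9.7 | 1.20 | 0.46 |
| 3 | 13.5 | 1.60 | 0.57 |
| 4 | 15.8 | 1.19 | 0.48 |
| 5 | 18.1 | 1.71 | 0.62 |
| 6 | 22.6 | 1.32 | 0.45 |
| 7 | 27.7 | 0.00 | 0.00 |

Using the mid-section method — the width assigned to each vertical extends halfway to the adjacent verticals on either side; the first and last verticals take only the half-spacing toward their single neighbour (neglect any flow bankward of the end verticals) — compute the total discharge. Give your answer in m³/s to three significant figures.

14.3 m³/s

w_2 = (13.5 − 0.0)/2 = 6.75 m; q_2 = 0.46 × 1.20 × 6.75 = 3.726 m³/s
w_3 = (15.8 − 9.7)/2 = 3.05 m; q_3 = 0.57 × 1.60 × 3.05 = 2.782 m³/s
w_4 = (18.1 − 13.5)/2 = 2.3 m; q_4 = 0.48 × 1.19 × 2.3 = 1.314 m³/s
w_5 = (22.6 − 15.8)/2 = 3.4 m; q_5 = 0.62 × 1.71 × 3.4 = 3.605 m³/s
w_6 = (27.7 − 18.1)/2 = 4.8 m; q_6 = 0.45 × 1.32 × 4.8 = 2.851 m³/s
Stations 1, 7 contribute zero (depth or velocity is 0).
Q = Σ qᵢ = 14.28 m³/s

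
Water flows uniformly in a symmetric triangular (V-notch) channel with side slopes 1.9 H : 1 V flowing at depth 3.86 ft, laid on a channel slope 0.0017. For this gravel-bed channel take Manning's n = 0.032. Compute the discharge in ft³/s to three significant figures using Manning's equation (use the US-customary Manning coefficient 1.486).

77.4 ft³/s

A = z·y² = 1.9×3.86² = 28.31 ft²
P = 2y√(1+z²) = 2×3.86×√(1+1.9²) = 16.58 ft
R = A/P = 28.31/16.58 = 1.708 ft
Q = (1.486/n)·A·R^(2/3)·S^(1/2) = (1.486/0.032) × 28.31 × 1.708^(2/3) × 0.0017^(1/2) = 77.45 ft³/s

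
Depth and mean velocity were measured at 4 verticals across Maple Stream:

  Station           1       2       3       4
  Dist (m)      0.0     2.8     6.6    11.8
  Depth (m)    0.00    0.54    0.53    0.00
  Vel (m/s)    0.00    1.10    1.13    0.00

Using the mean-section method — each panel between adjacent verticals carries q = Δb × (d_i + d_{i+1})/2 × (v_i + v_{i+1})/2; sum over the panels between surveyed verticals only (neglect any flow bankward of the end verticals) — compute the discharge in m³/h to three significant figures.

Panel 1-2: Δb = 2.8 m, d̄ = (0.00+0.54)/2 = 0.27, v̄ = (0.00+1.10)/2 = 0.55 → q = 2.8×0.27×0.55 = 0.4158 m³/s
Panel 2-3: Δb = 3.8 m, d̄ = (0.54+0.53)/2 = 0.535, v̄ = (1.10+1.13)/2 = 1.115 → q = 3.8×0.535×1.115 = 2.267 m³/s
Panel 3-4: Δb = 5.2 m, d̄ = (0.53+0.00)/2 = 0.265, v̄ = (1.13+0.00)/2 = 0.565 → q = 5.2×0.265×0.565 = 0.7786 m³/s
Q = Σ q = 3.461 m³/s
= 3.461 × 3600 = 12460 m³/h

12500 m³/h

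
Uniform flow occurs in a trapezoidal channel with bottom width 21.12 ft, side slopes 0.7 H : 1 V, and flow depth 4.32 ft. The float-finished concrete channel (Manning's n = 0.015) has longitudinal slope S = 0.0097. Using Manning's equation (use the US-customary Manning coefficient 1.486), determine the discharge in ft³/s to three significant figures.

A = (b + z·y)·y = (21.12 + 0.7×4.32)×4.32 = 104.3 ft²
P = b + 2y√(1+z²) = 21.12 + 2×4.32×√(1+0.7²) = 31.67 ft
R = A/P = 104.3/31.67 = 3.294 ft
Q = (1.486/n)·A·R^(2/3)·S^(1/2) = (1.486/0.015) × 104.3 × 3.294^(2/3) × 0.0097^(1/2) = 2253 ft³/s

2250 ft³/s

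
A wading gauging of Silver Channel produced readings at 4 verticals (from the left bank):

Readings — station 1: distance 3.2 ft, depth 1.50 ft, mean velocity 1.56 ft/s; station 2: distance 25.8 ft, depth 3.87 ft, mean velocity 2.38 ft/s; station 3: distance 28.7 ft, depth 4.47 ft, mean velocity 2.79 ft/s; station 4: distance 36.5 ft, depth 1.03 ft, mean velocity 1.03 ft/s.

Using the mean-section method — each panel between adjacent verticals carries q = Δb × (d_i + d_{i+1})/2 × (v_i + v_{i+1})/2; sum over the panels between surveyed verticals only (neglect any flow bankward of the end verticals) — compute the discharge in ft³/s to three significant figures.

192 ft³/s

Panel 1-2: Δb = 22.6 ft, d̄ = (1.50+3.87)/2 = 2.685, v̄ = (1.56+2.38)/2 = 1.97 → q = 22.6×2.685×1.97 = 119.5 ft³/s
Panel 2-3: Δb = 2.9 ft, d̄ = (3.87+4.47)/2 = 4.17, v̄ = (2.38+2.79)/2 = 2.585 → q = 2.9×4.17×2.585 = 31.26 ft³/s
Panel 3-4: Δb = 7.8 ft, d̄ = (4.47+1.03)/2 = 2.75, v̄ = (2.79+1.03)/2 = 1.91 → q = 7.8×2.75×1.91 = 40.97 ft³/s
Q = Σ q = 191.8 ft³/s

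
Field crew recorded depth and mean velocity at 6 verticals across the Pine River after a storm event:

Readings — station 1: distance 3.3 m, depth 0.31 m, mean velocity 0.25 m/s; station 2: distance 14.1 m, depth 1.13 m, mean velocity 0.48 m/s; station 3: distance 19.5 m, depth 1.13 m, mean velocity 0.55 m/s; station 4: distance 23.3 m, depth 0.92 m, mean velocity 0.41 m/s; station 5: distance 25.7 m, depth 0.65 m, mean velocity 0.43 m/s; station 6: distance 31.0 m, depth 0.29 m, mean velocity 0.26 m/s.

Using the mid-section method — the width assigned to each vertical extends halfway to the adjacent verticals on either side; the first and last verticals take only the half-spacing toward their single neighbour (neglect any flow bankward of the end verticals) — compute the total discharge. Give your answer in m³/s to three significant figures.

10.1 m³/s

w_1 = (14.1 − 3.3)/2 = 5.4 m; q_1 = 0.25 × 0.31 × 5.4 = 0.4185 m³/s
w_2 = (19.5 − 3.3)/2 = 8.1 m; q_2 = 0.48 × 1.13 × 8.1 = 4.393 m³/s
w_3 = (23.3 − 14.1)/2 = 4.6 m; q_3 = 0.55 × 1.13 × 4.6 = 2.859 m³/s
w_4 = (25.7 − 19.5)/2 = 3.1 m; q_4 = 0.41 × 0.92 × 3.1 = 1.169 m³/s
w_5 = (31.0 − 23.3)/2 = 3.85 m; q_5 = 0.43 × 0.65 × 3.85 = 1.076 m³/s
w_6 = (31.0 − 25.7)/2 = 2.65 m; q_6 = 0.26 × 0.29 × 2.65 = 0.1998 m³/s
Q = Σ qᵢ = 10.12 m³/s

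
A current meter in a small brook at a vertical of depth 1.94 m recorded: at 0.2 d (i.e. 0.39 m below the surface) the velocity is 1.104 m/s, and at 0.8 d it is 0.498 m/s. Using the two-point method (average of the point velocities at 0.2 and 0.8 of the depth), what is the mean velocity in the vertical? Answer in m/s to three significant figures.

v̄ = (1.104 + 0.498) / 2 = 0.8010 m/s

0.801 m/s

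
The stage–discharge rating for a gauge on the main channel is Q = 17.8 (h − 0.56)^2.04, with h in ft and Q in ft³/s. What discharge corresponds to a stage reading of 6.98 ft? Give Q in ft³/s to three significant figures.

Q = 17.8 × (6.98 − 0.56)^2.04 = 17.8 × 6.42^2.04 = 790.3 ft³/s

790 ft³/s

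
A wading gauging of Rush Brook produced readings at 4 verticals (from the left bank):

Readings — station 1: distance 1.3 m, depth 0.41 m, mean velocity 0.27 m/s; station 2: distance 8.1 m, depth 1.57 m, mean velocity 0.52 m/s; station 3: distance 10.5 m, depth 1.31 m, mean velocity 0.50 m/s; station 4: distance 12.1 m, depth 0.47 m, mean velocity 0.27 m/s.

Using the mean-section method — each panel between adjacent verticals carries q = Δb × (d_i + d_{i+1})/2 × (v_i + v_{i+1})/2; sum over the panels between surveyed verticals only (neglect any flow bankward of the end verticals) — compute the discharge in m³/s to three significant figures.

4.97 m³/s

Panel 1-2: Δb = 6.8 m, d̄ = (0.41+1.57)/2 = 0.99, v̄ = (0.27+0.52)/2 = 0.395 → q = 6.8×0.99×0.395 = 2.659 m³/s
Panel 2-3: Δb = 2.4 m, d̄ = (1.57+1.31)/2 = 1.44, v̄ = (0.52+0.50)/2 = 0.51 → q = 2.4×1.44×0.51 = 1.763 m³/s
Panel 3-4: Δb = 1.6 m, d̄ = (1.31+0.47)/2 = 0.89, v̄ = (0.50+0.27)/2 = 0.385 → q = 1.6×0.89×0.385 = 0.5482 m³/s
Q = Σ q = 4.970 m³/s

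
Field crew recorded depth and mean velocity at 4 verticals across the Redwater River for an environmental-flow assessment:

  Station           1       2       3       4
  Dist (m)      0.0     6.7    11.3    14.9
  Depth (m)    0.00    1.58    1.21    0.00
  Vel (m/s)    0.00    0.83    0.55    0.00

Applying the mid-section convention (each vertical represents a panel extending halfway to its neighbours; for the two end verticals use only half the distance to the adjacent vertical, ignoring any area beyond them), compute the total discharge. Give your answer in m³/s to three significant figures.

10.1 m³/s

w_2 = (11.3 − 0.0)/2 = 5.65 m; q_2 = 0.83 × 1.58 × 5.65 = 7.409 m³/s
w_3 = (14.9 − 6.7)/2 = 4.1 m; q_3 = 0.55 × 1.21 × 4.1 = 2.729 m³/s
Stations 1, 4 contribute zero (depth or velocity is 0).
Q = Σ qᵢ = 10.14 m³/s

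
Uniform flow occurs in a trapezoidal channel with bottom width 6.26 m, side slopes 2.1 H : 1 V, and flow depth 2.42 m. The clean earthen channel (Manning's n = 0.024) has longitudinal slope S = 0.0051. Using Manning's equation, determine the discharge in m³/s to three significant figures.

110 m³/s

A = (b + z·y)·y = (6.26 + 2.1×2.42)×2.42 = 27.45 m²
P = b + 2y√(1+z²) = 6.26 + 2×2.42×√(1+2.1²) = 17.52 m
R = A/P = 27.45/17.52 = 1.567 m
Q = (1/n)·A·R^(2/3)·S^(1/2) = (1/0.024) × 27.45 × 1.567^(2/3) × 0.0051^(1/2) = 110.2 m³/s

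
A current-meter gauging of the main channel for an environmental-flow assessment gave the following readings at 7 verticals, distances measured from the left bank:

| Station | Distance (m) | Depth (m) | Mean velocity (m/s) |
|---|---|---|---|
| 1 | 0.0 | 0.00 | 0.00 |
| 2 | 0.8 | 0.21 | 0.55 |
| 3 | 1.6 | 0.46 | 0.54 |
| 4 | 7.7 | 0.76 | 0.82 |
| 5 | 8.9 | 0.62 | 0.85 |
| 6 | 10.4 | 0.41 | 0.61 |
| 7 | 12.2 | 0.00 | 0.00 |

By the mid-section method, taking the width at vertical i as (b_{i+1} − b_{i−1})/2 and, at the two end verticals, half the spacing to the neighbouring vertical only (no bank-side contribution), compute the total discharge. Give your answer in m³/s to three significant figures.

4.35 m³/s

w_2 = (1.6 − 0.0)/2 = 0.8 m; q_2 = 0.55 × 0.21 × 0.8 = 0.09240 m³/s
w_3 = (7.7 − 0.8)/2 = 3.45 m; q_3 = 0.54 × 0.46 × 3.45 = 0.8570 m³/s
w_4 = (8.9 − 1.6)/2 = 3.65 m; q_4 = 0.82 × 0.76 × 3.65 = 2.275 m³/s
w_5 = (10.4 − 7.7)/2 = 1.35 m; q_5 = 0.85 × 0.62 × 1.35 = 0.7115 m³/s
w_6 = (12.2 − 8.9)/2 = 1.65 m; q_6 = 0.61 × 0.41 × 1.65 = 0.4127 m³/s
Stations 1, 7 contribute zero (depth or velocity is 0).
Q = Σ qᵢ = 4.348 m³/s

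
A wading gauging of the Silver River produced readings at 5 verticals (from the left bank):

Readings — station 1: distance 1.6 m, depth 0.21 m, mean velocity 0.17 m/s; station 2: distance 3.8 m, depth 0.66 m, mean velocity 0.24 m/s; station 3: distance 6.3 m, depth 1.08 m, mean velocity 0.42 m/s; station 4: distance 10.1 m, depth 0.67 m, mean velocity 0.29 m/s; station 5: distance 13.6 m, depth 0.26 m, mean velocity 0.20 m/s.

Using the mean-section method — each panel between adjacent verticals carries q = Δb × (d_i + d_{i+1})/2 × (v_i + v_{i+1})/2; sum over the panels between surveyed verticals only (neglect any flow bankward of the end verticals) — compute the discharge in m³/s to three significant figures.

2.49 m³/s

Panel 1-2: Δb = 2.2 m, d̄ = (0.21+0.66)/2 = 0.435, v̄ = (0.17+0.24)/2 = 0.205 → q = 2.2×0.435×0.205 = 0.1962 m³/s
Panel 2-3: Δb = 2.5 m, d̄ = (0.66+1.08)/2 = 0.87, v̄ = (0.24+0.42)/2 = 0.33 → q = 2.5×0.87×0.33 = 0.7178 m³/s
Panel 3-4: Δb = 3.8 m, d̄ = (1.08+0.67)/2 = 0.875, v̄ = (0.42+0.29)/2 = 0.355 → q = 3.8×0.875×0.355 = 1.180 m³/s
Panel 4-5: Δb = 3.5 m, d̄ = (0.67+0.26)/2 = 0.465, v̄ = (0.29+0.20)/2 = 0.245 → q = 3.5×0.465×0.245 = 0.3987 m³/s
Q = Σ q = 2.493 m³/s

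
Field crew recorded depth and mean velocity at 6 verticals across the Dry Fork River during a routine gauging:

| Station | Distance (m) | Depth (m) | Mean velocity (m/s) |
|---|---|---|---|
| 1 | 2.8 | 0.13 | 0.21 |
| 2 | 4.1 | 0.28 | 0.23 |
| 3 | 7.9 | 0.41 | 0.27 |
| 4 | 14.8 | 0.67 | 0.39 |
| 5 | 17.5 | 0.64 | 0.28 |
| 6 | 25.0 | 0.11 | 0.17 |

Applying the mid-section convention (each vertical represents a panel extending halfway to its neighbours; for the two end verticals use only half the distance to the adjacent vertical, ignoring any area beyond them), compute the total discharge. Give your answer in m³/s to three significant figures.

3.01 m³/s

w_1 = (4.1 − 2.8)/2 = 0.65 m; q_1 = 0.21 × 0.13 × 0.65 = 0.01775 m³/s
w_2 = (7.9 − 2.8)/2 = 2.55 m; q_2 = 0.23 × 0.28 × 2.55 = 0.1642 m³/s
w_3 = (14.8 − 4.1)/2 = 5.35 m; q_3 = 0.27 × 0.41 × 5.35 = 0.5922 m³/s
w_4 = (17.5 − 7.9)/2 = 4.8 m; q_4 = 0.39 × 0.67 × 4.8 = 1.254 m³/s
w_5 = (25.0 − 14.8)/2 = 5.1 m; q_5 = 0.28 × 0.64 × 5.1 = 0.9139 m³/s
w_6 = (25.0 − 17.5)/2 = 3.75 m; q_6 = 0.17 × 0.11 × 3.75 = 0.07013 m³/s
Q = Σ qᵢ = 3.012 m³/s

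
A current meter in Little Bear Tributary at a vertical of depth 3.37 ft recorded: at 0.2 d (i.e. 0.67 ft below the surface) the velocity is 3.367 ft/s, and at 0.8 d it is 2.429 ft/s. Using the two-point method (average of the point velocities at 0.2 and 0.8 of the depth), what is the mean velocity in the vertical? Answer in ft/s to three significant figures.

2.90 ft/s

v̄ = (3.367 + 2.429) / 2 = 2.898 ft/s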